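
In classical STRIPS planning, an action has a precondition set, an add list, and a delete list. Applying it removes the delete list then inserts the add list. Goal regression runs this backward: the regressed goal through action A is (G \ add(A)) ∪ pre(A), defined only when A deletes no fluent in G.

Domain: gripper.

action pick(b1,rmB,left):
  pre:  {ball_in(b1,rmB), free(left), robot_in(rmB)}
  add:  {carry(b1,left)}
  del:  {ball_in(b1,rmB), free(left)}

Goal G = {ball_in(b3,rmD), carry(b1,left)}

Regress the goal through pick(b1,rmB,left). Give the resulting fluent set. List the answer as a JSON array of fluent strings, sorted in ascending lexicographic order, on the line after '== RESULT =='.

Compute (G \ add) ∪ pre:
  G ∩ del = {}  (empty — regression defined)
  G \ add = {ball_in(b3,rmD), carry(b1,left)} \ {carry(b1,left)} = {ball_in(b3,rmD)}
  ∪ pre   = {ball_in(b3,rmD)} ∪ {ball_in(b1,rmB), free(left), robot_in(rmB)}
          = {ball_in(b1,rmB), ball_in(b3,rmD), free(left), robot_in(rmB)}

== RESULT ==
["ball_in(b1,rmB)", "ball_in(b3,rmD)", "free(left)", "robot_in(rmB)"]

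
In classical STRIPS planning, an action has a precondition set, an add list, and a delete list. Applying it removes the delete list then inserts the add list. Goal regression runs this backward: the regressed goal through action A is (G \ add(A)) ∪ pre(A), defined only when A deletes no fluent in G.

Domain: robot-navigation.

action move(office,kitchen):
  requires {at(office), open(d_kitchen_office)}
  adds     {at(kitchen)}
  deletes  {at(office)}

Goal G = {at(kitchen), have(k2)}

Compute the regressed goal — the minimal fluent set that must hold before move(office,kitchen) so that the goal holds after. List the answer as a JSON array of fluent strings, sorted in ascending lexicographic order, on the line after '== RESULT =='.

Compute (G \ add) ∪ pre:
  G ∩ del = {}  (empty — regression defined)
  G \ add = {at(kitchen), have(k2)} \ {at(kitchen)} = {have(k2)}
  ∪ pre   = {have(k2)} ∪ {at(office), open(d_kitchen_office)}
          = {at(office), have(k2), open(d_kitchen_office)}

== RESULT ==
["at(office)", "have(k2)", "open(d_kitchen_office)"]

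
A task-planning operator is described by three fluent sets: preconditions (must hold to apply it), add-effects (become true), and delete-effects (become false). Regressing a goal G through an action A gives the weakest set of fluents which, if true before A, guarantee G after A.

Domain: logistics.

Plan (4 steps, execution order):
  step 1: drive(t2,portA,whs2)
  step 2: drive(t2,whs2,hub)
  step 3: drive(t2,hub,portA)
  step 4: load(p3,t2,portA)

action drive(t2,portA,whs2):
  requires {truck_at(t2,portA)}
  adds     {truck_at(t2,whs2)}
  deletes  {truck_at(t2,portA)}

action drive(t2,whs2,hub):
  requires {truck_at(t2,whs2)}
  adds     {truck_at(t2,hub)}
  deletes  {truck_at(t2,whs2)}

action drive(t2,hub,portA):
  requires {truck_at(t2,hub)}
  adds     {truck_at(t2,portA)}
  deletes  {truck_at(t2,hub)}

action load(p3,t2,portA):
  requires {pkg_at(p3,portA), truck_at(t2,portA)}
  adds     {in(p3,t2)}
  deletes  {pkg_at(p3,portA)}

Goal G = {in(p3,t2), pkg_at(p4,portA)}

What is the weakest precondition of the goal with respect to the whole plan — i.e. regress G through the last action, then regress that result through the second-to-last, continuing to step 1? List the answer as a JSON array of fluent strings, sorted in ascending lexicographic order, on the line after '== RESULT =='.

Regress step by step:
  through step 4 (load(p3,t2,portA)): drop {in(p3,t2)}, keep {pkg_at(p4,portA)}, require {pkg_at(p3,portA), truck_at(t2,portA)}
    → {pkg_at(p3,portA), pkg_at(p4,portA), truck_at(t2,portA)}
  through step 3 (drive(t2,hub,portA)): drop {truck_at(t2,portA)}, keep {pkg_at(p3,portA), pkg_at(p4,portA)}, require {truck_at(t2,hub)}
    → {pkg_at(p3,portA), pkg_at(p4,portA), truck_at(t2,hub)}
  through step 2 (drive(t2,whs2,hub)): drop {truck_at(t2,hub)}, keep {pkg_at(p3,portA), pkg_at(p4,portA)}, require {truck_at(t2,whs2)}
    → {pkg_at(p3,portA), pkg_at(p4,portA), truck_at(t2,whs2)}
  through step 1 (drive(t2,portA,whs2)): drop {truck_at(t2,whs2)}, keep {pkg_at(p3,portA), pkg_at(p4,portA)}, require {truck_at(t2,portA)}
    → {pkg_at(p3,portA), pkg_at(p4,portA), truck_at(t2,portA)}

== RESULT ==
["pkg_at(p3,portA)", "pkg_at(p4,portA)", "truck_at(t2,portA)"]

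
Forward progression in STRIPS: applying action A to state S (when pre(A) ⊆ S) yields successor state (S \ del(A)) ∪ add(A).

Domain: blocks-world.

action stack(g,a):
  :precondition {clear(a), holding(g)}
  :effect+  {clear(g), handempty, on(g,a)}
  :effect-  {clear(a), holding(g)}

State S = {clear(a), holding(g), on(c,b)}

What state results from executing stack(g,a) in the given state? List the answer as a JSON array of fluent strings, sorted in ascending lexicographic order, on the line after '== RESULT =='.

Compute (S \ del) ∪ add:
  pre ⊆ S: {clear(a), holding(g)} ⊆ S  — applicable
  S \ del = {on(c,b)}
  ∪ add   = {clear(g), handempty, on(c,b), on(g,a)}

== RESULT ==
["clear(g)", "handempty", "on(c,b)", "on(g,a)"]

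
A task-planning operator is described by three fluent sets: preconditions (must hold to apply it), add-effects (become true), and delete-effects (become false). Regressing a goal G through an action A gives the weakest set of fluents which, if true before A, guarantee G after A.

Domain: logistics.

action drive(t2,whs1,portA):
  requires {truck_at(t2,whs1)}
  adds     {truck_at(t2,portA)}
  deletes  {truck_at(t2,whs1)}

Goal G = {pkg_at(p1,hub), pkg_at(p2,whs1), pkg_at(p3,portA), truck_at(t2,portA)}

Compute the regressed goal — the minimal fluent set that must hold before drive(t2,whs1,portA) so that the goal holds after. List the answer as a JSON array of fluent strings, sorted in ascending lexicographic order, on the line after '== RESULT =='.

Regress:
  G ∩ del = {}  (empty — regression defined)
  G \ add = {pkg_at(p1,hub), pkg_at(p2,whs1), pkg_at(p3,portA), truck_at(t2,portA)} \ {truck_at(t2,portA)} = {pkg_at(p1,hub), pkg_at(p2,whs1), pkg_at(p3,portA)}
  ∪ pre   = {pkg_at(p1,hub), pkg_at(p2,whs1), pkg_at(p3,portA)} ∪ {truck_at(t2,whs1)}
          = {pkg_at(p1,hub), pkg_at(p2,whs1), pkg_at(p3,portA), truck_at(t2,whs1)}

== RESULT ==
["pkg_at(p1,hub)", "pkg_at(p2,whs1)", "pkg_at(p3,portA)", "truck_at(t2,whs1)"]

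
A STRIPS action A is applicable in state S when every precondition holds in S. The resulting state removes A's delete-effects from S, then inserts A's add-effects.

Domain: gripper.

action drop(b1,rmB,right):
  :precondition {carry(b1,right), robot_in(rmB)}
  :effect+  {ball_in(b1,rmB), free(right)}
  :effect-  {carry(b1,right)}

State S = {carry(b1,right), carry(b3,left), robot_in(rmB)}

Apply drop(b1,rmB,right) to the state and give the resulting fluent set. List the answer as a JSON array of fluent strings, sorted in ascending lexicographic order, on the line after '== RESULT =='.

Progress:
  pre ⊆ S: {carry(b1,right), robot_in(rmB)} ⊆ S  — applicable
  S \ del = {carry(b3,left), robot_in(rmB)}
  ∪ add   = {ball_in(b1,rmB), carry(b3,left), free(right), robot_in(rmB)}

== RESULT ==
["ball_in(b1,rmB)", "carry(b3,left)", "free(right)", "robot_in(rmB)"]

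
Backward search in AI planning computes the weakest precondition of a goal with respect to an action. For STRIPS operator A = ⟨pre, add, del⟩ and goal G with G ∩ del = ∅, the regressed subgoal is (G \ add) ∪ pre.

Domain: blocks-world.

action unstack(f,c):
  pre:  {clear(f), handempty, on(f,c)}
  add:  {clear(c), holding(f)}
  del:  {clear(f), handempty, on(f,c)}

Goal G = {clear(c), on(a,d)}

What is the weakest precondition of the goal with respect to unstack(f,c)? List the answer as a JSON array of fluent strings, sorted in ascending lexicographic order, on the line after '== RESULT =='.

Regress:
  G ∩ del = {}  (empty — regression defined)
  G \ add = {clear(c), on(a,d)} \ {clear(c), holding(f)} = {on(a,d)}
  ∪ pre   = {on(a,d)} ∪ {clear(f), handempty, on(f,c)}
          = {clear(f), handempty, on(a,d), on(f,c)}

== RESULT ==
["clear(f)", "handempty", "on(a,d)", "on(f,c)"]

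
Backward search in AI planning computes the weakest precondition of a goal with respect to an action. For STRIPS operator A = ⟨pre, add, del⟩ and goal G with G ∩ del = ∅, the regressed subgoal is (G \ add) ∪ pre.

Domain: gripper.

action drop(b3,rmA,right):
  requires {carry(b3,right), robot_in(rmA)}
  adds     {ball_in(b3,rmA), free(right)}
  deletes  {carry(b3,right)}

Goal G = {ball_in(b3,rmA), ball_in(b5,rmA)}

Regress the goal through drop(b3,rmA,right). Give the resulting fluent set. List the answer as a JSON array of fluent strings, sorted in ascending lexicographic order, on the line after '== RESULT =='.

Compute (G \ add) ∪ pre:
  G ∩ del = {}  (empty — regression defined)
  G \ add = {ball_in(b3,rmA), ball_in(b5,rmA)} \ {ball_in(b3,rmA), free(right)} = {ball_in(b5,rmA)}
  ∪ pre   = {ball_in(b5,rmA)} ∪ {carry(b3,right), robot_in(rmA)}
          = {ball_in(b5,rmA), carry(b3,right), robot_in(rmA)}

== RESULT ==
["ball_in(b5,rmA)", "carry(b3,right)", "robot_in(rmA)"]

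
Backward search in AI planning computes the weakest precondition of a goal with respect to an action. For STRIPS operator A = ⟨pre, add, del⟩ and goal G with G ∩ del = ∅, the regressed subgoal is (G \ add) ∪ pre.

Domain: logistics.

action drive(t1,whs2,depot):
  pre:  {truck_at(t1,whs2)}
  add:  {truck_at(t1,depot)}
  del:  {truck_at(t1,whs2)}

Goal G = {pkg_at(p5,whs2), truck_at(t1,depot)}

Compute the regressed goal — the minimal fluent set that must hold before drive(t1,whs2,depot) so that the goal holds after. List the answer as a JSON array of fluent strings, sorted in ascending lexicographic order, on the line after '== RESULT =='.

Regress:
  G ∩ del = {}  (empty — regression defined)
  G \ add = {pkg_at(p5,whs2), truck_at(t1,depot)} \ {truck_at(t1,depot)} = {pkg_at(p5,whs2)}
  ∪ pre   = {pkg_at(p5,whs2)} ∪ {truck_at(t1,whs2)}
          = {pkg_at(p5,whs2), truck_at(t1,whs2)}

== RESULT ==
["pkg_at(p5,whs2)", "truck_at(t1,whs2)"]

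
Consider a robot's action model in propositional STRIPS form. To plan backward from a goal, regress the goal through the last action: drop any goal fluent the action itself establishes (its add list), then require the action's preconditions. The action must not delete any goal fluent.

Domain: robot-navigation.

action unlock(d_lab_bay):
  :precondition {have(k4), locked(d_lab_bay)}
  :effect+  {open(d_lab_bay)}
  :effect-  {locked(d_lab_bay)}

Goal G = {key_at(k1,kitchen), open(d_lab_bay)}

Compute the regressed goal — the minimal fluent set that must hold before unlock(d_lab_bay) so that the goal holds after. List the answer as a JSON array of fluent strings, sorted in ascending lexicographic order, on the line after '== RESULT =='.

Compute (G \ add) ∪ pre:
  G ∩ del = {}  (empty — regression defined)
  G \ add = {key_at(k1,kitchen), open(d_lab_bay)} \ {open(d_lab_bay)} = {key_at(k1,kitchen)}
  ∪ pre   = {key_at(k1,kitchen)} ∪ {have(k4), locked(d_lab_bay)}
          = {have(k4), key_at(k1,kitchen), locked(d_lab_bay)}

== RESULT ==
["have(k4)", "key_at(k1,kitchen)", "locked(d_lab_bay)"]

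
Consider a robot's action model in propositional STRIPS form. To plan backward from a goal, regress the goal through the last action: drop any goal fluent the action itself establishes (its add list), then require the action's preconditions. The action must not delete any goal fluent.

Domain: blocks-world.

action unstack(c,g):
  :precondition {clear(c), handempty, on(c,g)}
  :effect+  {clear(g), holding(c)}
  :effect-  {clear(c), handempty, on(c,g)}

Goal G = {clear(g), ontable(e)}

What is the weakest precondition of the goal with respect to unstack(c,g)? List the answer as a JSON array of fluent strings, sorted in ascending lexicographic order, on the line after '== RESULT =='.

Regress:
  G ∩ del = {}  (empty — regression defined)
  G \ add = {clear(g), ontable(e)} \ {clear(g), holding(c)} = {ontable(e)}
  ∪ pre   = {ontable(e)} ∪ {clear(c), handempty, on(c,g)}
          = {clear(c), handempty, on(c,g), ontable(e)}

== RESULT ==
["clear(c)", "handempty", "on(c,g)", "ontable(e)"]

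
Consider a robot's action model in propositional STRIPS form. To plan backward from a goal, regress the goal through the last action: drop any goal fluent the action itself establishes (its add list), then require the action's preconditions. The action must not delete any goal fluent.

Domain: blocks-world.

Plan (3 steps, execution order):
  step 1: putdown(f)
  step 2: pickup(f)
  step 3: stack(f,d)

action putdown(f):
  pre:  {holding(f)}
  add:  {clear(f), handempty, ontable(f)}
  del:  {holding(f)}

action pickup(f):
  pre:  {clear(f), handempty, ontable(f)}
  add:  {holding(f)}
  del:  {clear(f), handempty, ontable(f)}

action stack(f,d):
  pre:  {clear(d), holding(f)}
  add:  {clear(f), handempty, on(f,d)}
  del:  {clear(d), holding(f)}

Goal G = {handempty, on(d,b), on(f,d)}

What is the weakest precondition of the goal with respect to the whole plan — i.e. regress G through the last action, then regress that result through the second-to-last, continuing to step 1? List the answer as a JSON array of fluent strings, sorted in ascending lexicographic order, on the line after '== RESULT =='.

Work backward from the goal:
  through step 3 (stack(f,d)): drop {handempty, on(f,d)}, keep {on(d,b)}, require {clear(d), holding(f)}
    → {clear(d), holding(f), on(d,b)}
  through step 2 (pickup(f)): drop {holding(f)}, keep {clear(d), on(d,b)}, require {clear(f), handempty, ontable(f)}
    → {clear(d), clear(f), handempty, on(d,b), ontable(f)}
  through step 1 (putdown(f)): drop {clear(f), handempty, ontable(f)}, keep {clear(d), on(d,b)}, require {holding(f)}
    → {clear(d), holding(f), on(d,b)}

== RESULT ==
["clear(d)", "holding(f)", "on(d,b)"]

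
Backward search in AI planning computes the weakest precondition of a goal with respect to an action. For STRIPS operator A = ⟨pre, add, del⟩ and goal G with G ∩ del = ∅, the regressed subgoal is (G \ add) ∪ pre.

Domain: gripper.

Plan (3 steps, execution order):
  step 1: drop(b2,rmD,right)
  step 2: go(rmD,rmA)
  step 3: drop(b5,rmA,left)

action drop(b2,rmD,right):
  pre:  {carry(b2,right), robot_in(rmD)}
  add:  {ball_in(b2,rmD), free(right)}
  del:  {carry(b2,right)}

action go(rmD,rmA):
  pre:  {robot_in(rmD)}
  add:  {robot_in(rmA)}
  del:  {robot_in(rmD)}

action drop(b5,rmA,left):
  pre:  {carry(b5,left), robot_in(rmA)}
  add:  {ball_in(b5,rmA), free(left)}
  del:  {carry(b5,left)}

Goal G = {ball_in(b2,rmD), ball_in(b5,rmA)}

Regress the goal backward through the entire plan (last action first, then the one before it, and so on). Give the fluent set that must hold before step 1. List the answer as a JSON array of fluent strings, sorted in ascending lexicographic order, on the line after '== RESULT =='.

Regress step by step:
  through step 3 (drop(b5,rmA,left)): drop {ball_in(b5,rmA)}, keep {ball_in(b2,rmD)}, require {carry(b5,left), robot_in(rmA)}
    → {ball_in(b2,rmD), carry(b5,left), robot_in(rmA)}
  through step 2 (go(rmD,rmA)): drop {robot_in(rmA)}, keep {ball_in(b2,rmD), carry(b5,left)}, require {robot_in(rmD)}
    → {ball_in(b2,rmD), carry(b5,left), robot_in(rmD)}
  through step 1 (drop(b2,rmD,right)): drop {ball_in(b2,rmD)}, keep {carry(b5,left), robot_in(rmD)}, require {carry(b2,right), robot_in(rmD)}
    → {carry(b2,right), carry(b5,left), robot_in(rmD)}

== RESULT ==
["carry(b2,right)", "carry(b5,left)", "robot_in(rmD)"]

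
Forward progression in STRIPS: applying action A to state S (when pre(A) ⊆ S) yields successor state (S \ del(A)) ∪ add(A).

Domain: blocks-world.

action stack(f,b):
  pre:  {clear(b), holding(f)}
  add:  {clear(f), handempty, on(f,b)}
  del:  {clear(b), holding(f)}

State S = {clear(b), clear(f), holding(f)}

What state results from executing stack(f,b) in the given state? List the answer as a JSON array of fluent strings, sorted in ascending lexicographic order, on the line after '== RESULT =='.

Progress:
  pre ⊆ S: {clear(b), holding(f)} ⊆ S  — applicable
  S \ del = {clear(f)}
  ∪ add   = {clear(f), handempty, on(f,b)}

== RESULT ==
["clear(f)", "handempty", "on(f,b)"]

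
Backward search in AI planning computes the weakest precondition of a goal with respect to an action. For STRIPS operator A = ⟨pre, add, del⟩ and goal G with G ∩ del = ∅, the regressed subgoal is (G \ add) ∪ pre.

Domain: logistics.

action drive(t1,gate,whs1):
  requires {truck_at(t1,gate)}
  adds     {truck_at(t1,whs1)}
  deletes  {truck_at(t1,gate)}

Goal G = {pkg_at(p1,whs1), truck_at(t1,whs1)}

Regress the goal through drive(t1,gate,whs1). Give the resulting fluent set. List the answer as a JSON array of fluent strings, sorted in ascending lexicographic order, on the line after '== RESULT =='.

Regress:
  G ∩ del = {}  (empty — regression defined)
  G \ add = {pkg_at(p1,whs1), truck_at(t1,whs1)} \ {truck_at(t1,whs1)} = {pkg_at(p1,whs1)}
  ∪ pre   = {pkg_at(p1,whs1)} ∪ {truck_at(t1,gate)}
          = {pkg_at(p1,whs1), truck_at(t1,gate)}

== RESULT ==
["pkg_at(p1,whs1)", "truck_at(t1,gate)"]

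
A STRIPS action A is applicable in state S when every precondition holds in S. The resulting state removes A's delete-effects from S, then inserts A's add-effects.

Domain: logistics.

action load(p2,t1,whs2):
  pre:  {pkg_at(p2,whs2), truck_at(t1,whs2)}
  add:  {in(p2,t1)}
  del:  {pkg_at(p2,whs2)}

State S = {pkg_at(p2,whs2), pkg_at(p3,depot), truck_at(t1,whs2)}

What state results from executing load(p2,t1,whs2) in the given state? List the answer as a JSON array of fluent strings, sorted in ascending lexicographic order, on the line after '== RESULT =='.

Compute (S \ del) ∪ add:
  pre ⊆ S: {pkg_at(p2,whs2), truck_at(t1,whs2)} ⊆ S  — applicable
  S \ del = {pkg_at(p3,depot), truck_at(t1,whs2)}
  ∪ add   = {in(p2,t1), pkg_at(p3,depot), truck_at(t1,whs2)}

== RESULT ==
["in(p2,t1)", "pkg_at(p3,depot)", "truck_at(t1,whs2)"]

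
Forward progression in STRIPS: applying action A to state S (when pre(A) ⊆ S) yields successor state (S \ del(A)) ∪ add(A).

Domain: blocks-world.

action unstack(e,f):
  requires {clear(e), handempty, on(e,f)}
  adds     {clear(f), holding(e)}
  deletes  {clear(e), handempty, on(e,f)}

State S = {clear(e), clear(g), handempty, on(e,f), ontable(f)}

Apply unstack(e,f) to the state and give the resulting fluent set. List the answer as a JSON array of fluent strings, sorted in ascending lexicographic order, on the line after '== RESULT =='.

Compute (S \ del) ∪ add:
  pre ⊆ S: {clear(e), handempty, on(e,f)} ⊆ S  — applicable
  S \ del = {clear(g), ontable(f)}
  ∪ add   = {clear(f), clear(g), holding(e), ontable(f)}

== RESULT ==
["clear(f)", "clear(g)", "holding(e)", "ontable(f)"]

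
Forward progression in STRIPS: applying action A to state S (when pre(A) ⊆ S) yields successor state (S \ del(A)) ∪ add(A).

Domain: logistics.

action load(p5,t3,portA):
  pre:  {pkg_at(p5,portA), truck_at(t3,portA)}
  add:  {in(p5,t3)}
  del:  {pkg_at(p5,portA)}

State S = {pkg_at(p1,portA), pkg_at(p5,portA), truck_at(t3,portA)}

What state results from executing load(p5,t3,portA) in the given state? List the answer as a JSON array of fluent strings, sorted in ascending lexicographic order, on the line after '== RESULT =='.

Progress:
  pre ⊆ S: {pkg_at(p5,portA), truck_at(t3,portA)} ⊆ S  — applicable
  S \ del = {pkg_at(p1,portA), truck_at(t3,portA)}
  ∪ add   = {in(p5,t3), pkg_at(p1,portA), truck_at(t3,portA)}

== RESULT ==
["in(p5,t3)", "pkg_at(p1,portA)", "truck_at(t3,portA)"]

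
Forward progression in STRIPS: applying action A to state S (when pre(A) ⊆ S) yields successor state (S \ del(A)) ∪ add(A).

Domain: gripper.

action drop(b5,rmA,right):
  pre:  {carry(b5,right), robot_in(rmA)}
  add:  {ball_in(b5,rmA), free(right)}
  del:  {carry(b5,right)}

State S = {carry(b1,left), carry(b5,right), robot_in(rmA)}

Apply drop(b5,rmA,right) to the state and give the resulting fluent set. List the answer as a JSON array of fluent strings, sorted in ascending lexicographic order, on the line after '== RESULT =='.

Progress:
  pre ⊆ S: {carry(b5,right), robot_in(rmA)} ⊆ S  — applicable
  S \ del = {carry(b1,left), robot_in(rmA)}
  ∪ add   = {ball_in(b5,rmA), carry(b1,left), free(right), robot_in(rmA)}

== RESULT ==
["ball_in(b5,rmA)", "carry(b1,left)", "free(right)", "robot_in(rmA)"]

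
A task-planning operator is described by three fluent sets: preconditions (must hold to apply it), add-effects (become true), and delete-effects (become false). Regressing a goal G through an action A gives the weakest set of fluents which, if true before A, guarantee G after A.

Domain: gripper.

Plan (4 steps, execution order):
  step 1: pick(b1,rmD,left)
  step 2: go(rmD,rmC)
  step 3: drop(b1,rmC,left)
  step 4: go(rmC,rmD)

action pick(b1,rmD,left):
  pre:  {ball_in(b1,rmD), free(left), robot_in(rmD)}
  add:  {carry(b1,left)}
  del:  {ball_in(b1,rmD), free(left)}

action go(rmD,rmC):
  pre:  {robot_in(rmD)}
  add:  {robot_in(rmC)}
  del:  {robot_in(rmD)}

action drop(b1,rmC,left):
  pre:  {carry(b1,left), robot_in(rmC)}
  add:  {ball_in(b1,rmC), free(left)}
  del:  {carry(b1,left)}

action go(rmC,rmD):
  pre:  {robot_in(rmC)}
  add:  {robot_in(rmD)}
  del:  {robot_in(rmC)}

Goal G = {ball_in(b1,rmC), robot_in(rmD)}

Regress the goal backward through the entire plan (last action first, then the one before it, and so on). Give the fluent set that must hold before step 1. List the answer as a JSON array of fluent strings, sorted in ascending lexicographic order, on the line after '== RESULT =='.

Regress step by step:
  through step 4 (go(rmC,rmD)): drop {robot_in(rmD)}, keep {ball_in(b1,rmC)}, require {robot_in(rmC)}
    → {ball_in(b1,rmC), robot_in(rmC)}
  through step 3 (drop(b1,rmC,left)): drop {ball_in(b1,rmC)}, keep {robot_in(rmC)}, require {carry(b1,left), robot_in(rmC)}
    → {carry(b1,left), robot_in(rmC)}
  through step 2 (go(rmD,rmC)): drop {robot_in(rmC)}, keep {carry(b1,left)}, require {robot_in(rmD)}
    → {carry(b1,left), robot_in(rmD)}
  through step 1 (pick(b1,rmD,left)): drop {carry(b1,left)}, keep {robot_in(rmD)}, require {ball_in(b1,rmD), free(left), robot_in(rmD)}
    → {ball_in(b1,rmD), free(left), robot_in(rmD)}

== RESULT ==
["ball_in(b1,rmD)", "free(left)", "robot_in(rmD)"]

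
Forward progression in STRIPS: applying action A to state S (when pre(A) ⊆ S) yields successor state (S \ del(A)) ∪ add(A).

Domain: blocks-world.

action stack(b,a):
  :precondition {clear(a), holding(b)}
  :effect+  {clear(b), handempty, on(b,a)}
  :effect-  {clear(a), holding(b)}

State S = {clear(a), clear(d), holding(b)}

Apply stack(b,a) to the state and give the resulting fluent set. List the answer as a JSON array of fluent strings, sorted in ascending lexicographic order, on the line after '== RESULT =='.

Progress:
  pre ⊆ S: {clear(a), holding(b)} ⊆ S  — applicable
  S \ del = {clear(d)}
  ∪ add   = {clear(b), clear(d), handempty, on(b,a)}

== RESULT ==
["clear(b)", "clear(d)", "handempty", "on(b,a)"]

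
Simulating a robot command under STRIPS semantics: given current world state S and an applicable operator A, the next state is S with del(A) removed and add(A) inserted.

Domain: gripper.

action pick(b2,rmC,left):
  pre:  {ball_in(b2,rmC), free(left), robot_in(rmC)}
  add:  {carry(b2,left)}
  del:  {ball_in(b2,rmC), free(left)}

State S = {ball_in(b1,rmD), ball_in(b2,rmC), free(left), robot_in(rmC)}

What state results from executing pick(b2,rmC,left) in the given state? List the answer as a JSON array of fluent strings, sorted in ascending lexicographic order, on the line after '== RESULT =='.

Compute (S \ del) ∪ add:
  pre ⊆ S: {ball_in(b2,rmC), free(left), robot_in(rmC)} ⊆ S  — applicable
  S \ del = {ball_in(b1,rmD), robot_in(rmC)}
  ∪ add   = {ball_in(b1,rmD), carry(b2,left), robot_in(rmC)}

== RESULT ==
["ball_in(b1,rmD)", "carry(b2,left)", "robot_in(rmC)"]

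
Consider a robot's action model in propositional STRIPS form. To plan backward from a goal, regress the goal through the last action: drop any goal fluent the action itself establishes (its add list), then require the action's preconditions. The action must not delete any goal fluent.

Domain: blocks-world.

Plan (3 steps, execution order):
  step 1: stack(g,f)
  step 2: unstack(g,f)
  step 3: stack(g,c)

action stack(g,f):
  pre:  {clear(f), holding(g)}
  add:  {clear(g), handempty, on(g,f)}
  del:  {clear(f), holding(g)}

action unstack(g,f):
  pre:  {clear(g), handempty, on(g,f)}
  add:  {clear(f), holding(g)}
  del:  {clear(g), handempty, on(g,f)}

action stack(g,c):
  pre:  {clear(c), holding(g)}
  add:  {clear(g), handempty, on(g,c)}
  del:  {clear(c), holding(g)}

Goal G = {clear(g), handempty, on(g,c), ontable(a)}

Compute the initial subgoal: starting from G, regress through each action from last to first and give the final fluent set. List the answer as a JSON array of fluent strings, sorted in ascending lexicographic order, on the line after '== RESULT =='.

Work backward from the goal:
  through step 3 (stack(g,c)): drop {clear(g), handempty, on(g,c)}, keep {ontable(a)}, require {clear(c), holding(g)}
    → {clear(c), holding(g), ontable(a)}
  through step 2 (unstack(g,f)): drop {holding(g)}, keep {clear(c), ontable(a)}, require {clear(g), handempty, on(g,f)}
    → {clear(c), clear(g), handempty, on(g,f), ontable(a)}
  through step 1 (stack(g,f)): drop {clear(g), handempty, on(g,f)}, keep {clear(c), ontable(a)}, require {clear(f), holding(g)}
    → {clear(c), clear(f), holding(g), ontable(a)}

== RESULT ==
["clear(c)", "clear(f)", "holding(g)", "ontable(a)"]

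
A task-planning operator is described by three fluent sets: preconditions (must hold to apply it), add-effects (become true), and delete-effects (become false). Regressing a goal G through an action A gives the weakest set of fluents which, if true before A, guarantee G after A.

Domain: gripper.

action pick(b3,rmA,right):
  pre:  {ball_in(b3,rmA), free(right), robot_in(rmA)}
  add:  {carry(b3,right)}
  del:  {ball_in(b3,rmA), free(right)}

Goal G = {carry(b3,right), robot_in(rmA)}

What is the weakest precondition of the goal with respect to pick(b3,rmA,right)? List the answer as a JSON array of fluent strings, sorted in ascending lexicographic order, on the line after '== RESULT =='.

Compute (G \ add) ∪ pre:
  G ∩ del = {}  (empty — regression defined)
  G \ add = {carry(b3,right), robot_in(rmA)} \ {carry(b3,right)} = {robot_in(rmA)}
  ∪ pre   = {robot_in(rmA)} ∪ {ball_in(b3,rmA), free(right), robot_in(rmA)}
          = {ball_in(b3,rmA), free(right), robot_in(rmA)}

== RESULT ==
["ball_in(b3,rmA)", "free(right)", "robot_in(rmA)"]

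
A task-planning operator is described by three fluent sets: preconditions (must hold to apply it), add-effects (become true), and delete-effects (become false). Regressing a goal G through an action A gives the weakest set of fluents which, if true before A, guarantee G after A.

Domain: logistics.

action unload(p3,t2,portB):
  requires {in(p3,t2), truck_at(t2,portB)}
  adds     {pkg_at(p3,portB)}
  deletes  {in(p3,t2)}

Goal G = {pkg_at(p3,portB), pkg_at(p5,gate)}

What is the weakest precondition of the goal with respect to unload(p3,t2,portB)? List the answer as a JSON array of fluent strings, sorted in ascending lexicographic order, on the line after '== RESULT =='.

Compute (G \ add) ∪ pre:
  G ∩ del = {}  (empty — regression defined)
  G \ add = {pkg_at(p3,portB), pkg_at(p5,gate)} \ {pkg_at(p3,portB)} = {pkg_at(p5,gate)}
  ∪ pre   = {pkg_at(p5,gate)} ∪ {in(p3,t2), truck_at(t2,portB)}
          = {in(p3,t2), pkg_at(p5,gate), truck_at(t2,portB)}

== RESULT ==
["in(p3,t2)", "pkg_at(p5,gate)", "truck_at(t2,portB)"]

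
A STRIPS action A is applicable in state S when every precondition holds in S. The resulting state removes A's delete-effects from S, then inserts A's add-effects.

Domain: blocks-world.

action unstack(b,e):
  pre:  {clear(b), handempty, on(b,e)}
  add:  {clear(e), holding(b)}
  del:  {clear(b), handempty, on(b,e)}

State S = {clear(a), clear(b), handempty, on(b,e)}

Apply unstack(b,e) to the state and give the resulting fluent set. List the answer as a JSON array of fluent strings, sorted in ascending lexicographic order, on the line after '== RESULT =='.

Compute (S \ del) ∪ add:
  pre ⊆ S: {clear(b), handempty, on(b,e)} ⊆ S  — applicable
  S \ del = {clear(a)}
  ∪ add   = {clear(a), clear(e), holding(b)}

== RESULT ==
["clear(a)", "clear(e)", "holding(b)"]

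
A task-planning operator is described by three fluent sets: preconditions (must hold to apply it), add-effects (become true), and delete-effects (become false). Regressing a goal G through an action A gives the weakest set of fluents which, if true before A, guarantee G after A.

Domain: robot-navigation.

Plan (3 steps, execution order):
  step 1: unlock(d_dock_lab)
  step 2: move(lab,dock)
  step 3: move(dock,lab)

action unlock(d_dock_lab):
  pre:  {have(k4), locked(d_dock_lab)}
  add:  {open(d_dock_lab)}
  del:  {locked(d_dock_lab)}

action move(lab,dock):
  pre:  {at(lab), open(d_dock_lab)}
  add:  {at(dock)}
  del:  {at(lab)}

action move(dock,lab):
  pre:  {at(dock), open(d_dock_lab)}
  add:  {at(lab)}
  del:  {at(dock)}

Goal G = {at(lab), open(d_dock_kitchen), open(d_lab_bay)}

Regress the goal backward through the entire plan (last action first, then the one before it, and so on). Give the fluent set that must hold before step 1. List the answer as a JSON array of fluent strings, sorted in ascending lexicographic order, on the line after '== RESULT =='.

Regress step by step:
  through step 3 (move(dock,lab)): drop {at(lab)}, keep {open(d_dock_kitchen), open(d_lab_bay)}, require {at(dock), open(d_dock_lab)}
    → {at(dock), open(d_dock_kitchen), open(d_dock_lab), open(d_lab_bay)}
  through step 2 (move(lab,dock)): drop {at(dock)}, keep {open(d_dock_kitchen), open(d_dock_lab), open(d_lab_bay)}, require {at(lab), open(d_dock_lab)}
    → {at(lab), open(d_dock_kitchen), open(d_dock_lab), open(d_lab_bay)}
  through step 1 (unlock(d_dock_lab)): drop {open(d_dock_lab)}, keep {at(lab), open(d_dock_kitchen), open(d_lab_bay)}, require {have(k4), locked(d_dock_lab)}
    → {at(lab), have(k4), locked(d_dock_lab), open(d_dock_kitchen), open(d_lab_bay)}

== RESULT ==
["at(lab)", "have(k4)", "locked(d_dock_lab)", "open(d_dock_kitchen)", "open(d_lab_bay)"]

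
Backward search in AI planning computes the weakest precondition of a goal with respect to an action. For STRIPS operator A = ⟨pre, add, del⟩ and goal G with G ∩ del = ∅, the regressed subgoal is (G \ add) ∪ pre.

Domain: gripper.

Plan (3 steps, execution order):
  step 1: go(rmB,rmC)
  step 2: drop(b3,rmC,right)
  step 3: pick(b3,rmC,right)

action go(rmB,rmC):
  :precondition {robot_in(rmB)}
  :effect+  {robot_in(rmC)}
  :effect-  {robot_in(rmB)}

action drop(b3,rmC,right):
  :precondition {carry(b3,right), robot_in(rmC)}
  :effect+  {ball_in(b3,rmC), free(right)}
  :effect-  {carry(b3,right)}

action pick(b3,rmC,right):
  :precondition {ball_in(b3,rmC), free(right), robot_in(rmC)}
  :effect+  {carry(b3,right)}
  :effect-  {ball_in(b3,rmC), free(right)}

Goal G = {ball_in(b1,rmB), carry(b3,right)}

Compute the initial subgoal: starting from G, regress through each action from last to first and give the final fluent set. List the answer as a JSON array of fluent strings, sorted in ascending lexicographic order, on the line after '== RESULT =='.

Work backward from the goal:
  through step 3 (pick(b3,rmC,right)): drop {carry(b3,right)}, keep {ball_in(b1,rmB)}, require {ball_in(b3,rmC), free(right), robot_in(rmC)}
    → {ball_in(b1,rmB), ball_in(b3,rmC), free(right), robot_in(rmC)}
  through step 2 (drop(b3,rmC,right)): drop {ball_in(b3,rmC), free(right)}, keep {ball_in(b1,rmB), robot_in(rmC)}, require {carry(b3,right), robot_in(rmC)}
    → {ball_in(b1,rmB), carry(b3,right), robot_in(rmC)}
  through step 1 (go(rmB,rmC)): drop {robot_in(rmC)}, keep {ball_in(b1,rmB), carry(b3,right)}, require {robot_in(rmB)}
    → {ball_in(b1,rmB), carry(b3,right), robot_in(rmB)}

== RESULT ==
["ball_in(b1,rmB)", "carry(b3,right)", "robot_in(rmB)"]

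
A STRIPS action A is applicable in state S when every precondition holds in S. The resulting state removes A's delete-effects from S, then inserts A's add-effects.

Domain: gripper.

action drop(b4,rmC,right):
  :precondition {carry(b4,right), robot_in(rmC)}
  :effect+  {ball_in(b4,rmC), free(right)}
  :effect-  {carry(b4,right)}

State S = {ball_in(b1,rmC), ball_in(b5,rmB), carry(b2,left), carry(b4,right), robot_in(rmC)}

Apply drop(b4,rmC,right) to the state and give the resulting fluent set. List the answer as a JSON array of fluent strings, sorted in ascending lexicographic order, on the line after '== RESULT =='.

Progress:
  pre ⊆ S: {carry(b4,right), robot_in(rmC)} ⊆ S  — applicable
  S \ del = {ball_in(b1,rmC), ball_in(b5,rmB), carry(b2,left), robot_in(rmC)}
  ∪ add   = {ball_in(b1,rmC), ball_in(b4,rmC), ball_in(b5,rmB), carry(b2,left), free(right), robot_in(rmC)}

== RESULT ==
["ball_in(b1,rmC)", "ball_in(b4,rmC)", "ball_in(b5,rmB)", "carry(b2,left)", "free(right)", "robot_in(rmC)"]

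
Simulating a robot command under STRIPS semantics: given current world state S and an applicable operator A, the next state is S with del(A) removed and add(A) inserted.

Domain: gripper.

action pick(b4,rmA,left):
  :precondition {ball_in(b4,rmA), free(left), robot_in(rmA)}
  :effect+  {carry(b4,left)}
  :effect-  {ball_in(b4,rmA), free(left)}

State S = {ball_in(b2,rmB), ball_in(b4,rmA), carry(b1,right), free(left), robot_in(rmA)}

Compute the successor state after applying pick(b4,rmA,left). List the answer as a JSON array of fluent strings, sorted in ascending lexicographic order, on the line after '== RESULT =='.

Compute (S \ del) ∪ add:
  pre ⊆ S: {ball_in(b4,rmA), free(left), robot_in(rmA)} ⊆ S  — applicable
  S \ del = {ball_in(b2,rmB), carry(b1,right), robot_in(rmA)}
  ∪ add   = {ball_in(b2,rmB), carry(b1,right), carry(b4,left), robot_in(rmA)}

== RESULT ==
["ball_in(b2,rmB)", "carry(b1,right)", "carry(b4,left)", "robot_in(rmA)"]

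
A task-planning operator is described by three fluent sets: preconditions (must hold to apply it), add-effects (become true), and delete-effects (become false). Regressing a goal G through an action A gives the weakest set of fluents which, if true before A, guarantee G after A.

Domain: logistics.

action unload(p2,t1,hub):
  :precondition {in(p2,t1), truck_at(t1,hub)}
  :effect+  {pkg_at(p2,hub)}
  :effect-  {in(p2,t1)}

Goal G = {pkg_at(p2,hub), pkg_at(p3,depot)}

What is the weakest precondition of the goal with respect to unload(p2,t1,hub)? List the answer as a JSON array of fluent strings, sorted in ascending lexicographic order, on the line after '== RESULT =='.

Compute (G \ add) ∪ pre:
  G ∩ del = {}  (empty — regression defined)
  G \ add = {pkg_at(p2,hub), pkg_at(p3,depot)} \ {pkg_at(p2,hub)} = {pkg_at(p3,depot)}
  ∪ pre   = {pkg_at(p3,depot)} ∪ {in(p2,t1), truck_at(t1,hub)}
          = {in(p2,t1), pkg_at(p3,depot), truck_at(t1,hub)}

== RESULT ==
["in(p2,t1)", "pkg_at(p3,depot)", "truck_at(t1,hub)"]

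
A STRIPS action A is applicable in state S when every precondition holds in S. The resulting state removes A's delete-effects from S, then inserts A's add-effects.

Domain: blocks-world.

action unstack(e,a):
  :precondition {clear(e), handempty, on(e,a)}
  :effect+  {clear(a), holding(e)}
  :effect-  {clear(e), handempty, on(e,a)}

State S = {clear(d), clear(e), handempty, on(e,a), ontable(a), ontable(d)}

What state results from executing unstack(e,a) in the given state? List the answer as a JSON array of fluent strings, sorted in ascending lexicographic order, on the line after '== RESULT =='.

Progress:
  pre ⊆ S: {clear(e), handempty, on(e,a)} ⊆ S  — applicable
  S \ del = {clear(d), ontable(a), ontable(d)}
  ∪ add   = {clear(a), clear(d), holding(e), ontable(a), ontable(d)}

== RESULT ==
["clear(a)", "clear(d)", "holding(e)", "ontable(a)", "ontable(d)"]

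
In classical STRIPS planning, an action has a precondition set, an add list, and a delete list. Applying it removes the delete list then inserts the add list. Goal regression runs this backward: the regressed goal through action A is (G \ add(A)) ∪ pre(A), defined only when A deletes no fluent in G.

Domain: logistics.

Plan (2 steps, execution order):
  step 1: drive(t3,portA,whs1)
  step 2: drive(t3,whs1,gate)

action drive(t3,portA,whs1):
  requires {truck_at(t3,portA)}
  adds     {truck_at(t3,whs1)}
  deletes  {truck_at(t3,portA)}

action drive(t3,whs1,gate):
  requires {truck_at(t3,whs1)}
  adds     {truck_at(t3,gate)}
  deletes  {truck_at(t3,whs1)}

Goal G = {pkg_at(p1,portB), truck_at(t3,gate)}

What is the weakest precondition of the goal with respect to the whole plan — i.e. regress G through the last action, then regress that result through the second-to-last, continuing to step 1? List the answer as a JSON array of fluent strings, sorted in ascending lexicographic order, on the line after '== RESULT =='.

Regress step by step:
  through step 2 (drive(t3,whs1,gate)): drop {truck_at(t3,gate)}, keep {pkg_at(p1,portB)}, require {truck_at(t3,whs1)}
    → {pkg_at(p1,portB), truck_at(t3,whs1)}
  through step 1 (drive(t3,portA,whs1)): drop {truck_at(t3,whs1)}, keep {pkg_at(p1,portB)}, require {truck_at(t3,portA)}
    → {pkg_at(p1,portB), truck_at(t3,portA)}

== RESULT ==
["pkg_at(p1,portB)", "truck_at(t3,portA)"]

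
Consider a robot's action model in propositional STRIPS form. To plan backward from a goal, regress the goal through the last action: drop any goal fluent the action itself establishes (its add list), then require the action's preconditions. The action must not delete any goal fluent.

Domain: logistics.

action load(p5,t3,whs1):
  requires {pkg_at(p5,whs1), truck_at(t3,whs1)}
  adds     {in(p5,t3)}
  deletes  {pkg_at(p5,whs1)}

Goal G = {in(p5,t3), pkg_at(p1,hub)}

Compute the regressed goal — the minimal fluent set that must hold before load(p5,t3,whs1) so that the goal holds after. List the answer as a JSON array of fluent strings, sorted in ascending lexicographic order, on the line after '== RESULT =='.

Regress:
  G ∩ del = {}  (empty — regression defined)
  G \ add = {in(p5,t3), pkg_at(p1,hub)} \ {in(p5,t3)} = {pkg_at(p1,hub)}
  ∪ pre   = {pkg_at(p1,hub)} ∪ {pkg_at(p5,whs1), truck_at(t3,whs1)}
          = {pkg_at(p1,hub), pkg_at(p5,whs1), truck_at(t3,whs1)}

== RESULT ==
["pkg_at(p1,hub)", "pkg_at(p5,whs1)", "truck_at(t3,whs1)"]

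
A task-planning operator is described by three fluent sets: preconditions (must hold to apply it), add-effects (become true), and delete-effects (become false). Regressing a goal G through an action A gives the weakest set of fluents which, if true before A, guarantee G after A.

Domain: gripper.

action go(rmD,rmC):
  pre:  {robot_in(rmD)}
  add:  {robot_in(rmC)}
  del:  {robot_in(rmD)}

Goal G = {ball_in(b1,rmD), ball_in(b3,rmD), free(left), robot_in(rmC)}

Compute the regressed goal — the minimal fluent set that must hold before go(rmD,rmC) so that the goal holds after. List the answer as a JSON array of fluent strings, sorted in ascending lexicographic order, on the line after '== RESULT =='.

Compute (G \ add) ∪ pre:
  G ∩ del = {}  (empty — regression defined)
  G \ add = {ball_in(b1,rmD), ball_in(b3,rmD), free(left), robot_in(rmC)} \ {robot_in(rmC)} = {ball_in(b1,rmD), ball_in(b3,rmD), free(left)}
  ∪ pre   = {ball_in(b1,rmD), ball_in(b3,rmD), free(left)} ∪ {robot_in(rmD)}
          = {ball_in(b1,rmD), ball_in(b3,rmD), free(left), robot_in(rmD)}

== RESULT ==
["ball_in(b1,rmD)", "ball_in(b3,rmD)", "free(left)", "robot_in(rmD)"]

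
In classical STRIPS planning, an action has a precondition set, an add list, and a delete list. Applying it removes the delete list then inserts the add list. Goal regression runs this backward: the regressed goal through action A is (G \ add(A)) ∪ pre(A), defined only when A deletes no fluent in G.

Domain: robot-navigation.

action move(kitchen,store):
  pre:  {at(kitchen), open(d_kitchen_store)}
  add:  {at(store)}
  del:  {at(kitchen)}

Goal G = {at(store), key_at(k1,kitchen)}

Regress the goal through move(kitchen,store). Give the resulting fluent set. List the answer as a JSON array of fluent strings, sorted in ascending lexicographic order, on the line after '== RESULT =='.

Compute (G \ add) ∪ pre:
  G ∩ del = {}  (empty — regression defined)
  G \ add = {at(store), key_at(k1,kitchen)} \ {at(store)} = {key_at(k1,kitchen)}
  ∪ pre   = {key_at(k1,kitchen)} ∪ {at(kitchen), open(d_kitchen_store)}
          = {at(kitchen), key_at(k1,kitchen), open(d_kitchen_store)}

== RESULT ==
["at(kitchen)", "key_at(k1,kitchen)", "open(d_kitchen_store)"]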